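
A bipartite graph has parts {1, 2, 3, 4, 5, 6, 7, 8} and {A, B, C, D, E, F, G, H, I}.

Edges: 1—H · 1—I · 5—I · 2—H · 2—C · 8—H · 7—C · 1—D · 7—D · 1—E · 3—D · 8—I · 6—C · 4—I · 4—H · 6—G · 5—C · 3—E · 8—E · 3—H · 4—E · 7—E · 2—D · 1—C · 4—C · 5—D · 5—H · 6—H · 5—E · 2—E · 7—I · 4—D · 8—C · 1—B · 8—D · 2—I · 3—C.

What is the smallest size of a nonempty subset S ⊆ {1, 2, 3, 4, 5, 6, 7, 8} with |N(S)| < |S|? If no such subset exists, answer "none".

Take S = {2, 3, 4, 5, 7, 8}. Its neighbourhood is {C, D, E, H, I}, so |N(S)| = 5 < |S| = 6.
Every subset of size less than 6 has at least as many neighbours as members, so 6 is the minimum.

6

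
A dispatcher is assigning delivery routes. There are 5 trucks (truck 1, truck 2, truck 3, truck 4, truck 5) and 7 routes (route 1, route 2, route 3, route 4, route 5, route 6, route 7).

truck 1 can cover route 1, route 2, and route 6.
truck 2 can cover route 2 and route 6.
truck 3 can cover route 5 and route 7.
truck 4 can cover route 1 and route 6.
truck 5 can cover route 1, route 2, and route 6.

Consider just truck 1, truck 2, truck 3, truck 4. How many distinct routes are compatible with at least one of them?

5

The union of neighbours of {truck 1, truck 2, truck 3, truck 4} is {route 1, route 2, route 5, route 6, route 7}, which has 5 elements.
Since |N(S)| = 5 ≥ |S| = 4, Hall's condition holds for this subset.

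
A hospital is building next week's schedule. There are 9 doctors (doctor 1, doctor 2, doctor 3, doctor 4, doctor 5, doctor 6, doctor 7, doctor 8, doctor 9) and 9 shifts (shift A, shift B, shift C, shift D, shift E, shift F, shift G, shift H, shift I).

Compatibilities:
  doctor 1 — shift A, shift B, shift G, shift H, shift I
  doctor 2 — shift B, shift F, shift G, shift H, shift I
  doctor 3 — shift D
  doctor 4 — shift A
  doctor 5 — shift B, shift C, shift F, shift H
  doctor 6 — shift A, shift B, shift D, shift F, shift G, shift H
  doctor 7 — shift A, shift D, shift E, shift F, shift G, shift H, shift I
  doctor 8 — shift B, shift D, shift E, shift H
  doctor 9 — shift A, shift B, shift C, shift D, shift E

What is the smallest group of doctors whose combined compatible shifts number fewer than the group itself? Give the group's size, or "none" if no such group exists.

none

A matching saturating every doctor exists, for instance doctor 1→shift G, doctor 2→shift I, doctor 3→shift D, doctor 4→shift A, doctor 5→shift C, doctor 6→shift H, doctor 7→shift F, doctor 8→shift E, doctor 9→shift B.
By Hall's marriage theorem, this means |N(S)| ≥ |S| for every subset S, so no violating subset exists.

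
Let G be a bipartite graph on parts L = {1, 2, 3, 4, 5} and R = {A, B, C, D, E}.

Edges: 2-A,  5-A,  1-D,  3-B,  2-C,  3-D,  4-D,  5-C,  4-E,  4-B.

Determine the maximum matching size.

5

For example, pair 1→D, 2→A, 3→B, 4→E, 5→C.
This saturates every left vertex, so 5 is the maximum.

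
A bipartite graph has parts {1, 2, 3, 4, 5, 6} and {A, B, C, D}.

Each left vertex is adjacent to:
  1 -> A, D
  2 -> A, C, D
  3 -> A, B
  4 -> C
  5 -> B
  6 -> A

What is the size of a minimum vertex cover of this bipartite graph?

4

{A, B, C, D} is a vertex cover of size 4: every edge has an endpoint in this set.
No smaller cover exists because 1–A, 2–D, 3–B, 4–C is a matching of size 4, and a cover must include an endpoint of each of these disjoint edges (König's theorem).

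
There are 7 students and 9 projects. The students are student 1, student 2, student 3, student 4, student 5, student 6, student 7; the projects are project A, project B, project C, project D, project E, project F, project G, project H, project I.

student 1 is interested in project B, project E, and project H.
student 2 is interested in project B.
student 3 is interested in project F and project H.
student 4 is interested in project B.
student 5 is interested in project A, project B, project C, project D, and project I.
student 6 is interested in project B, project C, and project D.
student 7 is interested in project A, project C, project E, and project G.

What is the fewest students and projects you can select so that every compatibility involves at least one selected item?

6

The 6 edges student 1–project H, student 2–project B, student 3–project F, student 5–project I, student 6–project C, student 7–project E form a matching, so any vertex cover needs at least 6 vertices (one per matched edge).
Conversely {student 1, student 3, student 5, student 6, student 7, project B} meets every edge and has exactly 6 vertices, so 6 is optimal.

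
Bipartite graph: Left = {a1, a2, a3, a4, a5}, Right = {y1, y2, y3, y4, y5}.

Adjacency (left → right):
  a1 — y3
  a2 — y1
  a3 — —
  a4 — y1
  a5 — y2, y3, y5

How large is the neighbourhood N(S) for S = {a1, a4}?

The union of neighbours of {a1, a4} is {y1, y3}, which has 2 elements.
Since |N(S)| = 2 ≥ |S| = 2, Hall's condition holds for this subset.

2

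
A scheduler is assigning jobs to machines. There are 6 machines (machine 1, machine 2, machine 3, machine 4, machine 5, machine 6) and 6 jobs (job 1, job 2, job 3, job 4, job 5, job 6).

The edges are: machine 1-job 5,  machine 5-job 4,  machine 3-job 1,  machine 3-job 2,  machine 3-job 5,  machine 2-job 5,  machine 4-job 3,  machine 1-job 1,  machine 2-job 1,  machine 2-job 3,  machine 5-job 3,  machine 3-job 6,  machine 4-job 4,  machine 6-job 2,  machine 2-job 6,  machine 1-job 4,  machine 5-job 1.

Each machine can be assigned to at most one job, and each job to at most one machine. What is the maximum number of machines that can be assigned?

6

One maximum matching: machine 1-job 5, machine 2-job 6, machine 3-job 1, machine 4-job 4, machine 5-job 3, machine 6-job 2.
All 6 machines are matched, so no larger matching exists.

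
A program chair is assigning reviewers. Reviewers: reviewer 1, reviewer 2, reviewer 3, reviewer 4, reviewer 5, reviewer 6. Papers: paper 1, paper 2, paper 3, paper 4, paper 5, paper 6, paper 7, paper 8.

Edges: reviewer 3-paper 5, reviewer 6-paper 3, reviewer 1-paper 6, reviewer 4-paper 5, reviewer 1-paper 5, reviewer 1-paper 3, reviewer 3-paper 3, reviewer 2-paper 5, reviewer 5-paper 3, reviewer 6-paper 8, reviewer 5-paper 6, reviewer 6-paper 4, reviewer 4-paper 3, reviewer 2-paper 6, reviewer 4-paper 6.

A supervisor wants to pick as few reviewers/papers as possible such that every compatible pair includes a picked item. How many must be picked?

{reviewer 6, paper 3, paper 5, paper 6} is a vertex cover of size 4: every edge has an endpoint in this set.
No smaller cover exists because reviewer 1–paper 6, reviewer 2–paper 5, reviewer 3–paper 3, reviewer 6–paper 4 is a matching of size 4, and a cover must include an endpoint of each of these disjoint edges (König's theorem).

4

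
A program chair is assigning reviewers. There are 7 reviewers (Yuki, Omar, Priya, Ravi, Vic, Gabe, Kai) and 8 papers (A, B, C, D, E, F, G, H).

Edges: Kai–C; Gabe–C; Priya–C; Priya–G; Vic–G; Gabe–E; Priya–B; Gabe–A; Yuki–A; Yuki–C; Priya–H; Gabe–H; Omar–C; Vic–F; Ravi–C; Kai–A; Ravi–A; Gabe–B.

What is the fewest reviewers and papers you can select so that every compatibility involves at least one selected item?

5

A maximum matching has 5 edges (e.g. Yuki–A, Omar–C, Priya–B, Vic–F, Gabe–E).
By König's theorem the minimum vertex cover has the same size. One such cover is {Priya, Vic, Gabe, A, C}.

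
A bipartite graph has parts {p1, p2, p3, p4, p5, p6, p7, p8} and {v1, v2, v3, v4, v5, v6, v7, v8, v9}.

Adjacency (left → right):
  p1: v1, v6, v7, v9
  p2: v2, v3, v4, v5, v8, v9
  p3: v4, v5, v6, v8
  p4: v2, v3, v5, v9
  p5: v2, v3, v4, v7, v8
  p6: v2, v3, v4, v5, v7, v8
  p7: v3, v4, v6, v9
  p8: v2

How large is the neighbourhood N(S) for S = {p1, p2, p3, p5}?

9

The union of neighbours of {p1, p2, p3, p5} is {v1, v2, v3, v4, v5, v6, v7, v8, v9}, which has 9 elements.
Since |N(S)| = 9 ≥ |S| = 4, Hall's condition holds for this subset.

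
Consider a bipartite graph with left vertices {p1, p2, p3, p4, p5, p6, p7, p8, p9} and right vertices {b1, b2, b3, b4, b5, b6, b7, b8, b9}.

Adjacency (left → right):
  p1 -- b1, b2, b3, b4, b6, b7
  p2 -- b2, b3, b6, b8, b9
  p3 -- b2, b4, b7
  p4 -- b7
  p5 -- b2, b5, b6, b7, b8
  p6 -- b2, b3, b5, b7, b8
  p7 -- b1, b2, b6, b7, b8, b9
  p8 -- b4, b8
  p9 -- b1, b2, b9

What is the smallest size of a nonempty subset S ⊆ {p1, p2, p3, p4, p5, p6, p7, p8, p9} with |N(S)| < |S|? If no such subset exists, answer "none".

A matching saturating every left vertex exists, for instance p1→b6, p2→b9, p3→b4, p4→b7, p5→b5, p6→b3, p7→b1, p8→b8, p9→b2.
By Hall's marriage theorem, this means |N(S)| ≥ |S| for every subset S, so no violating subset exists.

none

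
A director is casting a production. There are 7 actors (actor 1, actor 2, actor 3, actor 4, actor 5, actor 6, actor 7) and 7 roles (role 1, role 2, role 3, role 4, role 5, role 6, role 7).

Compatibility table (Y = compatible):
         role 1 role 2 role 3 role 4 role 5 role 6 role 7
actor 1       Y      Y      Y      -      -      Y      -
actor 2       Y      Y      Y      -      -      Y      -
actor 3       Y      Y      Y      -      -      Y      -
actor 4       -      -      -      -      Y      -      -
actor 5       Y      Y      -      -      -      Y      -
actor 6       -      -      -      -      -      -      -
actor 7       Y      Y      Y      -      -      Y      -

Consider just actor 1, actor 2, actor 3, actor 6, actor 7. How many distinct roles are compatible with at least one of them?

The union of neighbours of {actor 1, actor 2, actor 3, actor 6, actor 7} is {role 1, role 2, role 3, role 6}, which has 4 elements.
Since |N(S)| = 4 < |S| = 5, Hall's condition fails for this subset.

4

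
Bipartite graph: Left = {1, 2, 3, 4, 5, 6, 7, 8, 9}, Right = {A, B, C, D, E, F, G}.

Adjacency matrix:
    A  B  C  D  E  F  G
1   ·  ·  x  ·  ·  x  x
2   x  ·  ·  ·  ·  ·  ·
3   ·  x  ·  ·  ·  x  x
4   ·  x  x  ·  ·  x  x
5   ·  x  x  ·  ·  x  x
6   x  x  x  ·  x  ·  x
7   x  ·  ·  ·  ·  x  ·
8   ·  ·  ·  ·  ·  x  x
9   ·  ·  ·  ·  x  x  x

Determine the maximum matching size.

One maximum matching: 1–C, 2–A, 3–G, 4–F, 5–B, 6–E.
The set {1, 2, 3, 4, 5, 6, 7, 8, 9} has only 6 neighbours ({A, B, C, E, F, G}), so by Hall's theorem at most 6 of the 9 left vertices can be matched.

6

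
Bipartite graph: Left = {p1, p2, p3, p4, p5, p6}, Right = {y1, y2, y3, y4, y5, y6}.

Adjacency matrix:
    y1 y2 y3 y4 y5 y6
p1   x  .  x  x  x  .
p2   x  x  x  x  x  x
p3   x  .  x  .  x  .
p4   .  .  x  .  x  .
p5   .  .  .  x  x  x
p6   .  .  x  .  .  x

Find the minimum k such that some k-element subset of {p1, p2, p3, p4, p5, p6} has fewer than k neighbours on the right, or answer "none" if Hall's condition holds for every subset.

none

A matching saturating every left vertex exists, for instance p1→y4, p2→y2, p3→y1, p4→y5, p5→y6, p6→y3.
By Hall's marriage theorem, this means |N(S)| ≥ |S| for every subset S, so no violating subset exists.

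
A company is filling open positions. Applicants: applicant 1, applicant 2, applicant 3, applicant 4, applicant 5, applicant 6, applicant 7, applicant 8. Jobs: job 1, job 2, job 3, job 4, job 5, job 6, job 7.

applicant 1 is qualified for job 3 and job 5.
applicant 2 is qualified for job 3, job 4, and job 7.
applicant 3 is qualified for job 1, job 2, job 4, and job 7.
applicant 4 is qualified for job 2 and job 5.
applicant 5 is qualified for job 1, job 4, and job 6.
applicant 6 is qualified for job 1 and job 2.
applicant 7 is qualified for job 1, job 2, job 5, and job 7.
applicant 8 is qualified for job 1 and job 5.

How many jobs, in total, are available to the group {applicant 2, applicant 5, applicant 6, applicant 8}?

The union of neighbours of {applicant 2, applicant 5, applicant 6, applicant 8} is {job 1, job 2, job 3, job 4, job 5, job 6, job 7}, which has 7 elements.
Since |N(S)| = 7 ≥ |S| = 4, Hall's condition holds for this subset.

7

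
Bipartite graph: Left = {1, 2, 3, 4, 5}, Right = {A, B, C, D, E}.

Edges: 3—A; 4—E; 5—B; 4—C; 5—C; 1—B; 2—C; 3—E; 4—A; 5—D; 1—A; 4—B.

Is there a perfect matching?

For example, pair 1-A, 2-C, 3-E, 4-B, 5-D.
All 5 left vertices are covered.

Yes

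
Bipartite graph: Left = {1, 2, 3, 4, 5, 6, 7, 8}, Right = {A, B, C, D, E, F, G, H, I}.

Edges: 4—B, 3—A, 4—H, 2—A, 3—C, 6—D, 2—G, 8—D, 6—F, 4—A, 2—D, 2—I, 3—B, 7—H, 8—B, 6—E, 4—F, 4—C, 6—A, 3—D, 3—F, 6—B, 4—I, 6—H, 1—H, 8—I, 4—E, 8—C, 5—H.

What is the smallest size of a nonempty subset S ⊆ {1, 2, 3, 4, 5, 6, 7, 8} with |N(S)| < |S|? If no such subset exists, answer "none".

2

Take S = {1, 5}. Its neighbourhood is {H}, so |N(S)| = 1 < |S| = 2.
No single vertex violates Hall's condition since each has at least one neighbour, so 2 is the minimum.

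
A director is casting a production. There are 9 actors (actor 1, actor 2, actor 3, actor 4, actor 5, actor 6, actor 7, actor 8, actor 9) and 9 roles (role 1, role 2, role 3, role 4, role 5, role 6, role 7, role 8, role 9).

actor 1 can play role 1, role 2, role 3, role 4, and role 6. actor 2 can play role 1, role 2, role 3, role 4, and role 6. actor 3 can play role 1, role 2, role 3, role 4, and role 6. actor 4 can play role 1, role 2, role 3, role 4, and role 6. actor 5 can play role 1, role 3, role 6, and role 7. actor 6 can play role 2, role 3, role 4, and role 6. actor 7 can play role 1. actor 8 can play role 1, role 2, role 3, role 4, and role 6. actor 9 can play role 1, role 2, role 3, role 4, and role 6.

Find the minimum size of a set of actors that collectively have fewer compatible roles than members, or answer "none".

6

Take S = {actor 1, actor 2, actor 3, actor 4, actor 6, actor 7}. Its neighbourhood is {role 1, role 2, role 3, role 4, role 6}, so |N(S)| = 5 < |S| = 6.
Every subset of size less than 6 has at least as many neighbours as members, so 6 is the minimum.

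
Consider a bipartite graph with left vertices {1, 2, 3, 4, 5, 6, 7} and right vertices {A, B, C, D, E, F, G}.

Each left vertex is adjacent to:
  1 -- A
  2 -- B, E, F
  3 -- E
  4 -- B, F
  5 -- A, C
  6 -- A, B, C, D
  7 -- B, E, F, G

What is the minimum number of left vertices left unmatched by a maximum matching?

0

A valid assignment of size 7: 1–A, 2–F, 3–E, 4–B, 5–C, 6–D, 7–G.
All 7 left vertices are matched, so no larger matching exists.
That matches 7 of the 7, leaving 0 unmatched; no matching can do better.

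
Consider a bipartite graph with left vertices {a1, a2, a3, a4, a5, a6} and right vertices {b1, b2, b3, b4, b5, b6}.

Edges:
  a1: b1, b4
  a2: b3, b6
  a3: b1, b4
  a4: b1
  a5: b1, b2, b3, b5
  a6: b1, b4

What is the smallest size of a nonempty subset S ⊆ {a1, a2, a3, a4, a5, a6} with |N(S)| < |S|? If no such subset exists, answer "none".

3

Take S = {a1, a3, a4}. Its neighbourhood is {b1, b4}, so |N(S)| = 2 < |S| = 3.
Every subset of size less than 3 has at least as many neighbours as members, so 3 is the minimum.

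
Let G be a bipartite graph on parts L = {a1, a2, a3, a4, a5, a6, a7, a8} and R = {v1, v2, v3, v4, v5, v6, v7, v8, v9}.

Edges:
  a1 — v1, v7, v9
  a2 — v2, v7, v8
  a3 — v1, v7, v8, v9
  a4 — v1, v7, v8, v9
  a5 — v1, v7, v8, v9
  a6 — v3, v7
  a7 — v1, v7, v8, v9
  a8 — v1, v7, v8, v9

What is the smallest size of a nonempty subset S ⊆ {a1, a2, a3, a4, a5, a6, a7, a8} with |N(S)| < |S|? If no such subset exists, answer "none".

Take S = {a1, a3, a4, a5, a7}. Its neighbourhood is {v1, v7, v8, v9}, so |N(S)| = 4 < |S| = 5.
Every subset of size less than 5 has at least as many neighbours as members, so 5 is the minimum.

5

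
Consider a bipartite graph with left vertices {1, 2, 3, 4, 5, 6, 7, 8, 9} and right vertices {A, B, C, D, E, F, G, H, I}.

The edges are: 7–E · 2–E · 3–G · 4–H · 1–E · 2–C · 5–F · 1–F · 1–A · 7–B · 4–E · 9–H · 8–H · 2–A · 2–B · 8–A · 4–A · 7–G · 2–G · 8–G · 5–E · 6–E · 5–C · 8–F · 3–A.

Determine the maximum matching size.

7

One maximum matching: 1–F, 2–A, 3–G, 4–H, 5–C, 6–E, 7–B.
The set {1, 2, 3, 4, 5, 6, 7, 8, 9} has only 7 neighbours ({A, B, C, E, F, G, H}), so by Hall's theorem at most 7 of the 9 left vertices can be matched.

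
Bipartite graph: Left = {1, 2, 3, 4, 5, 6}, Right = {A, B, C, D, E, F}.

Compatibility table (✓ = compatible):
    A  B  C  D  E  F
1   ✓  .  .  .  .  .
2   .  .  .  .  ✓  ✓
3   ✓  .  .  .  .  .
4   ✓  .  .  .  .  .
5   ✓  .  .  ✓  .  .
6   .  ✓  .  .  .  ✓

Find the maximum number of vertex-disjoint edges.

A valid assignment of size 4: 1→A, 2→E, 5→D, 6→B.
The set {1, 3, 4} has only 1 neighbour ({A}), so by Hall's theorem at most 4 of the 6 left vertices can be matched.

4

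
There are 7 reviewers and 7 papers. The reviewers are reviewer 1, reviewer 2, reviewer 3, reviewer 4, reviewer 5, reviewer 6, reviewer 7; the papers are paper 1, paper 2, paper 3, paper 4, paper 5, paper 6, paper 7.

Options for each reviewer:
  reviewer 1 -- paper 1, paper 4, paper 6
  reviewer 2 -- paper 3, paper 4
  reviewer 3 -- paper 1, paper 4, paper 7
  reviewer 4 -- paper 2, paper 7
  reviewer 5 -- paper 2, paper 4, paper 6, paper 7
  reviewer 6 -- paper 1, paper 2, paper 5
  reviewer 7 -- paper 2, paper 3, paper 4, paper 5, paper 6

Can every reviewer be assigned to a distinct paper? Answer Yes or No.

For example, pair reviewer 1–paper 6, reviewer 2–paper 3, reviewer 3–paper 1, reviewer 4–paper 7, reviewer 5–paper 4, reviewer 6–paper 5, reviewer 7–paper 2.
All 7 reviewers are covered.

Yes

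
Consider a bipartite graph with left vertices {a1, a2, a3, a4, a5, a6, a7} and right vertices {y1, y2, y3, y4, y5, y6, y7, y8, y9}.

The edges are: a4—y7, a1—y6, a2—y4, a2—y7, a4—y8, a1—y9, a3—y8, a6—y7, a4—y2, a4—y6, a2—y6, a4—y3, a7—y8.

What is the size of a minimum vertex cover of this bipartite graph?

The 5 edges a1–y9, a2–y4, a3–y8, a4–y6, a6–y7 form a matching, so any vertex cover needs at least 5 vertices (one per matched edge).
Conversely {a1, a2, a4, a6, y8} meets every edge and has exactly 5 vertices, so 5 is optimal.

5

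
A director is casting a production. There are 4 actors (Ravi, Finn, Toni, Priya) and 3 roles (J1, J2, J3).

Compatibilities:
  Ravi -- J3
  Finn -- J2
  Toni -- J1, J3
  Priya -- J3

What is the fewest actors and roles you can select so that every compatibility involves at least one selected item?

3

A maximum matching has 3 edges (e.g. Ravi–J3, Finn–J2, Toni–J1).
By König's theorem the minimum vertex cover has the same size. One such cover is {Finn, Toni, J3}.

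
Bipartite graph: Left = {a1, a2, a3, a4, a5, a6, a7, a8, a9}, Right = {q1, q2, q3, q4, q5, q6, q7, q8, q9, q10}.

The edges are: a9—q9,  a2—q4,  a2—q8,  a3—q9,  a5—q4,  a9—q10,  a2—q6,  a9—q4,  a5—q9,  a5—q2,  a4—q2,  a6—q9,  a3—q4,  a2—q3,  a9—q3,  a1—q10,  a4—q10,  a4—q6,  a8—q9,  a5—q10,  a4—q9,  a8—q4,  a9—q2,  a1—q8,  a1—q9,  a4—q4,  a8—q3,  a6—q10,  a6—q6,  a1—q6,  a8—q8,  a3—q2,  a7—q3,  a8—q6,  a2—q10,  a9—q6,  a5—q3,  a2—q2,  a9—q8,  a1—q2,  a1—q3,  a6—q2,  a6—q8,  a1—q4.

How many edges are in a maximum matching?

A valid assignment of size 7: a1-q6, a2-q8, a3-q2, a4-q10, a5-q4, a6-q9, a7-q3.
The set {a1, a2, a3, a4, a5, a6, a7, a8, a9} has only 7 neighbours ({q10, q2, q3, q4, q6, q8, q9}), so by Hall's theorem at most 7 of the 9 left vertices can be matched.

7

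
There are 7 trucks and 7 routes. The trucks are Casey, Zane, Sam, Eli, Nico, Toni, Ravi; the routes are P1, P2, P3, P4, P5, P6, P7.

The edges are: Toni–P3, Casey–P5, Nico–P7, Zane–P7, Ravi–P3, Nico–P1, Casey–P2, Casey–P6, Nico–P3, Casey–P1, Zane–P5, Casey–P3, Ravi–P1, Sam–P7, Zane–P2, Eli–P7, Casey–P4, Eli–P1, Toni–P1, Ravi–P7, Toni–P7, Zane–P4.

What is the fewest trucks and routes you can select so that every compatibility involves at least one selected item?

A maximum matching has 5 edges (e.g. Casey–P2, Zane–P5, Sam–P7, Eli–P1, Nico–P3).
By König's theorem the minimum vertex cover has the same size. One such cover is {Casey, Zane, P1, P3, P7}.

5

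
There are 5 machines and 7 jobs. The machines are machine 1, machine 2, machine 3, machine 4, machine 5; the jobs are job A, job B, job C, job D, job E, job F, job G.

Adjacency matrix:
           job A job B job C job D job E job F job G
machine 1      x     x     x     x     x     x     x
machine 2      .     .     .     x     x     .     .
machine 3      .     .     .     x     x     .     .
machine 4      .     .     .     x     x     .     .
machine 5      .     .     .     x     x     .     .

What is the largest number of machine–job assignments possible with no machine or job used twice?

A valid assignment of size 3: machine 1-job F, machine 2-job E, machine 3-job D.
The set {machine 2, machine 3, machine 4, machine 5} has only 2 neighbours ({job D, job E}), so by Hall's theorem at most 3 of the 5 machines can be matched.

3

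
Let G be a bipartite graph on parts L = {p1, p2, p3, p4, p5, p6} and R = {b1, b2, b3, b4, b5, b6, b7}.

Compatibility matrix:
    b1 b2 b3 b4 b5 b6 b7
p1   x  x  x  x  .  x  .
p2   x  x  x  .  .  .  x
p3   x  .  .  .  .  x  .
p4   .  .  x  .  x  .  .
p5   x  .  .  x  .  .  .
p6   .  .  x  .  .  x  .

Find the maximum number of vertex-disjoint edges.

6

A valid assignment of size 6: p1–b1, p2–b7, p3–b6, p4–b5, p5–b4, p6–b3.
All 6 left vertices are matched, so no larger matching exists.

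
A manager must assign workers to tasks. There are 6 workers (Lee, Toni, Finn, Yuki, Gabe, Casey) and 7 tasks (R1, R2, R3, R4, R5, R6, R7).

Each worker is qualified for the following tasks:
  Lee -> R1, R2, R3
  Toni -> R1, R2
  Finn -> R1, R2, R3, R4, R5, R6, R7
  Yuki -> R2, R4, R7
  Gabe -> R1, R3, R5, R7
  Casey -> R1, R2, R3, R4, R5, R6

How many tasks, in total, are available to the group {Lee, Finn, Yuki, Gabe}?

7

The union of neighbours of {Lee, Finn, Yuki, Gabe} is {R1, R2, R3, R4, R5, R6, R7}, which has 7 elements.
Since |N(S)| = 7 ≥ |S| = 4, Hall's condition holds for this subset.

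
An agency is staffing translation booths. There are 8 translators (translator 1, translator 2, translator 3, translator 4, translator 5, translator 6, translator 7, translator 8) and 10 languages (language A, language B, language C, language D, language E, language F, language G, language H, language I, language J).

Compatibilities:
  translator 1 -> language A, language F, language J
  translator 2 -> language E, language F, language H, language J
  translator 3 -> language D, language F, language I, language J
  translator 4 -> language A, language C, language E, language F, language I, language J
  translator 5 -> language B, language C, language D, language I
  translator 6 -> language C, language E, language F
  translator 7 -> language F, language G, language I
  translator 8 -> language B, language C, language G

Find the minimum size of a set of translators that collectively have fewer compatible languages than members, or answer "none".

A matching saturating every translator exists, for instance translator 1→language A, translator 2→language H, translator 3→language I, translator 4→language J, translator 5→language D, translator 6→language E, translator 7→language F, translator 8→language B.
By Hall's marriage theorem, this means |N(S)| ≥ |S| for every subset S, so no violating subset exists.

none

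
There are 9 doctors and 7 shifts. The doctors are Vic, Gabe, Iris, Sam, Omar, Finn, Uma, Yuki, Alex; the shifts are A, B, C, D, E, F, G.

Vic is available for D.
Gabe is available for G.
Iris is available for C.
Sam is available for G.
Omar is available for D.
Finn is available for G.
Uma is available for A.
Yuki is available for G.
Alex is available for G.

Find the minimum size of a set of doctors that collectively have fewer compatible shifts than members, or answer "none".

2

Take S = {Vic, Omar}. Its neighbourhood is {D}, so |N(S)| = 1 < |S| = 2.
No single vertex violates Hall's condition since each has at least one neighbour, so 2 is the minimum.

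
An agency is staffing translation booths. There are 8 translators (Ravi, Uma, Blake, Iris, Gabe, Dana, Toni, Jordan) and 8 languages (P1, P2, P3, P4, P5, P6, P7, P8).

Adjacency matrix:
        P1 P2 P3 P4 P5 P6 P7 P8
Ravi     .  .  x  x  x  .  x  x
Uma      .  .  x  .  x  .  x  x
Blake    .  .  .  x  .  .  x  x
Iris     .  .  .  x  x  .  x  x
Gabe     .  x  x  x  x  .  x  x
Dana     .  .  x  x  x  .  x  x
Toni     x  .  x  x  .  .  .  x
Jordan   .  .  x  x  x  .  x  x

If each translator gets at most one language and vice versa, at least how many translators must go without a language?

1

One maximum matching: Ravi→P7, Uma→P8, Blake→P4, Iris→P5, Gabe→P2, Dana→P3, Toni→P1.
The set {Ravi, Uma, Blake, Iris, Dana, Jordan} has only 5 neighbours ({P3, P4, P5, P7, P8}), so by Hall's theorem at most 7 of the 8 translators can be matched.
That matches 7 of the 8, leaving 1 unmatched; no matching can do better.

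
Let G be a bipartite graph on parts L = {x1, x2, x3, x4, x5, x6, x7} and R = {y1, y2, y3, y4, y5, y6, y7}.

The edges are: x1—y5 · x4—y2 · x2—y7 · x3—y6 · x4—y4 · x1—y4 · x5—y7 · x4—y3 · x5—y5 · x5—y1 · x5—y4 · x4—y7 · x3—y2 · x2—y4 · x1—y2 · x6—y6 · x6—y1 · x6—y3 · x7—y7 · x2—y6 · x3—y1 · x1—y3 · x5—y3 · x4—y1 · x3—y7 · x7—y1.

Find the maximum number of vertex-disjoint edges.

7

A valid assignment of size 7: x1-y5, x2-y4, x3-y7, x4-y2, x5-y3, x6-y6, x7-y1.
This saturates every left vertex, so 7 is the maximum.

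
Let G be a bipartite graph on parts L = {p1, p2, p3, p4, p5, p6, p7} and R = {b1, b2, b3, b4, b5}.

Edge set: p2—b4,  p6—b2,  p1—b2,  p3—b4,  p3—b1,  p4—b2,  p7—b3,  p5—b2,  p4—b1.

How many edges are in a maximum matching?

4

A valid assignment of size 4: p1–b2, p2–b4, p3–b1, p7–b3.
The set {p1, p2, p3, p4, p5, p6} has only 3 neighbours ({b1, b2, b4}), so by Hall's theorem at most 4 of the 7 left vertices can be matched.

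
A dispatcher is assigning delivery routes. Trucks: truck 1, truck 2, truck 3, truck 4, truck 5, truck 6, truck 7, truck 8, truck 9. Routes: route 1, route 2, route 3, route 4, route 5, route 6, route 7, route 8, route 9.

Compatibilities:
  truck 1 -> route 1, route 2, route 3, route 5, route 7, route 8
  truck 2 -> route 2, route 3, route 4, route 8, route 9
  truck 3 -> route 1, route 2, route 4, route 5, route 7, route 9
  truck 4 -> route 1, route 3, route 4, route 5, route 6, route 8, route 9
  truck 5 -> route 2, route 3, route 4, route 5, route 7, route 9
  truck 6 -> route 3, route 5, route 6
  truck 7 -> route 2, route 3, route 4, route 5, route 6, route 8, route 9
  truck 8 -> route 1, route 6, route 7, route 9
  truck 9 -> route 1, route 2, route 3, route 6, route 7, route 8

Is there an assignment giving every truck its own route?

Yes

One maximum matching: truck 1–route 7, truck 2–route 8, truck 3–route 9, truck 4–route 1, truck 5–route 4, truck 6–route 5, truck 7–route 2, truck 8–route 6, truck 9–route 3.
Every truck is matched, so this is a perfect matching.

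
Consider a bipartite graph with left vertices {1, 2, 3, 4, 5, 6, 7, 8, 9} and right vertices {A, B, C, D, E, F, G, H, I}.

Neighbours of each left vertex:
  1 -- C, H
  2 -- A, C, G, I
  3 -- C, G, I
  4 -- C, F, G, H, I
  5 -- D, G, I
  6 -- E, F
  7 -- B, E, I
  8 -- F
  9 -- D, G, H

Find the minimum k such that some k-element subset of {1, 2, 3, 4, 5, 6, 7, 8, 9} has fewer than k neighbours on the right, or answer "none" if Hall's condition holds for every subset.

none

A matching saturating every left vertex exists, for instance 1→C, 2→A, 3→I, 4→H, 5→D, 6→E, 7→B, 8→F, 9→G.
By Hall's marriage theorem, this means |N(S)| ≥ |S| for every subset S, so no violating subset exists.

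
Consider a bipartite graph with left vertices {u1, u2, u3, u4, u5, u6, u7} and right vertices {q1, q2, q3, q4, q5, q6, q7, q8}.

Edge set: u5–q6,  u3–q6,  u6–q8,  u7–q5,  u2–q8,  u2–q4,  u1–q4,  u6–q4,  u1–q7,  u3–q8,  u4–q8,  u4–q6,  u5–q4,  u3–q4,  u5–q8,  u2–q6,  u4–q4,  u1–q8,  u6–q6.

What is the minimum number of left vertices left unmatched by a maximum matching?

A valid assignment of size 5: u1–q7, u2–q4, u3–q8, u4–q6, u7–q5.
The set {u2, u3, u4, u5, u6} has only 3 neighbours ({q4, q6, q8}), so by Hall's theorem at most 5 of the 7 left vertices can be matched.
That matches 5 of the 7, leaving 2 unmatched; no matching can do better.

2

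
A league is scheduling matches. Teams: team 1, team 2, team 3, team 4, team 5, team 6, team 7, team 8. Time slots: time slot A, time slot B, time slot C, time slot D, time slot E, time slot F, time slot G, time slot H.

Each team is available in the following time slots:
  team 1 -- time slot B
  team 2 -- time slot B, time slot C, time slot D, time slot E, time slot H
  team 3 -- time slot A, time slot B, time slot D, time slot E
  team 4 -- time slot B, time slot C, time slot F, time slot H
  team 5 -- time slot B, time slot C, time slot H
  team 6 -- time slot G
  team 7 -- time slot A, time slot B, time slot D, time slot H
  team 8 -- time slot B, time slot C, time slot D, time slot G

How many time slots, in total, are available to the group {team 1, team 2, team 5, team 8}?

The union of neighbours of {team 1, team 2, team 5, team 8} is {time slot B, time slot C, time slot D, time slot E, time slot G, time slot H}, which has 6 elements.
Since |N(S)| = 6 ≥ |S| = 4, Hall's condition holds for this subset.

6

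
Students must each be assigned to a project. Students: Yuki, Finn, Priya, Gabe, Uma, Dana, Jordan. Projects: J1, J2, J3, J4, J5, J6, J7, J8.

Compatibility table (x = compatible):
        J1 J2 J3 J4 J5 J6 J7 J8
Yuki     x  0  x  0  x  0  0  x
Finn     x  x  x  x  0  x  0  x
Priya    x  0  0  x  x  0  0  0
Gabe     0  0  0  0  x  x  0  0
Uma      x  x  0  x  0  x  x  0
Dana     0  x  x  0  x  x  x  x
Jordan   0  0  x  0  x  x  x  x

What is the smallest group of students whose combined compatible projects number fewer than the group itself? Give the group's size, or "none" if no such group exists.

none

A matching saturating every student exists, for instance Yuki→J3, Finn→J1, Priya→J4, Gabe→J5, Uma→J7, Dana→J2, Jordan→J6.
By Hall's marriage theorem, this means |N(S)| ≥ |S| for every subset S, so no violating subset exists.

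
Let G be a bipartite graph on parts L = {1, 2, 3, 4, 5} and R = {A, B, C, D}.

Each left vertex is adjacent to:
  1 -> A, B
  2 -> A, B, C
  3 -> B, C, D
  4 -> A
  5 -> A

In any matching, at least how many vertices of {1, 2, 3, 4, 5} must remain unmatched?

A valid assignment of size 4: 1–B, 2–C, 3–D, 4–A.
The set {4, 5} has only 1 neighbour ({A}), so by Hall's theorem at most 4 of the 5 left vertices can be matched.
That matches 4 of the 5, leaving 1 unmatched; no matching can do better.

1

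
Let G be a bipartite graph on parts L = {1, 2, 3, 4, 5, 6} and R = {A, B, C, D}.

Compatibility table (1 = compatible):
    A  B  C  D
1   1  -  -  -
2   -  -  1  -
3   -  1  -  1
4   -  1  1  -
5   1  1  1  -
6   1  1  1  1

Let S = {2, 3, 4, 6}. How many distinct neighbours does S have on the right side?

4

The union of neighbours of {2, 3, 4, 6} is {A, B, C, D}, which has 4 elements.
Since |N(S)| = 4 ≥ |S| = 4, Hall's condition holds for this subset.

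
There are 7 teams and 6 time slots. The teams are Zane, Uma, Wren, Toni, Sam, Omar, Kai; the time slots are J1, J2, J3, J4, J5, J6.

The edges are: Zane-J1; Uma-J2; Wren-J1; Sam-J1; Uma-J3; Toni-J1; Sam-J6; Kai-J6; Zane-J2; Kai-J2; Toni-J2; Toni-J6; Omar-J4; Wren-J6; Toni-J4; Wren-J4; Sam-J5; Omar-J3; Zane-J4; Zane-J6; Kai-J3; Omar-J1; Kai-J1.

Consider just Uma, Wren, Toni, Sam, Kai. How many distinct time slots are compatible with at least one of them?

6

The union of neighbours of {Uma, Wren, Toni, Sam, Kai} is {J1, J2, J3, J4, J5, J6}, which has 6 elements.
Since |N(S)| = 6 ≥ |S| = 5, Hall's condition holds for this subset.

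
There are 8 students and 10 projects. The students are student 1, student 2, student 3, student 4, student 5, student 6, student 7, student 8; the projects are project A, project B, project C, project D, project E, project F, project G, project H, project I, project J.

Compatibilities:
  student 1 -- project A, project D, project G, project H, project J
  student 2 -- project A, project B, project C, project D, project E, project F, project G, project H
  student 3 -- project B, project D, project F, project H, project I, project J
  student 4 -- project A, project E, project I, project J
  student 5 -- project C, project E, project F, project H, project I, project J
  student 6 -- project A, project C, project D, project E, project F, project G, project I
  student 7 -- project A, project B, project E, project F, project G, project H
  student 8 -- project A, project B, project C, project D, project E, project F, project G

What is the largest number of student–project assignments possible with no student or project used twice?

One maximum matching: student 1→project H, student 2→project C, student 3→project J, student 4→project A, student 5→project E, student 6→project I, student 7→project F, student 8→project G.
This saturates every student, so 8 is the maximum.

8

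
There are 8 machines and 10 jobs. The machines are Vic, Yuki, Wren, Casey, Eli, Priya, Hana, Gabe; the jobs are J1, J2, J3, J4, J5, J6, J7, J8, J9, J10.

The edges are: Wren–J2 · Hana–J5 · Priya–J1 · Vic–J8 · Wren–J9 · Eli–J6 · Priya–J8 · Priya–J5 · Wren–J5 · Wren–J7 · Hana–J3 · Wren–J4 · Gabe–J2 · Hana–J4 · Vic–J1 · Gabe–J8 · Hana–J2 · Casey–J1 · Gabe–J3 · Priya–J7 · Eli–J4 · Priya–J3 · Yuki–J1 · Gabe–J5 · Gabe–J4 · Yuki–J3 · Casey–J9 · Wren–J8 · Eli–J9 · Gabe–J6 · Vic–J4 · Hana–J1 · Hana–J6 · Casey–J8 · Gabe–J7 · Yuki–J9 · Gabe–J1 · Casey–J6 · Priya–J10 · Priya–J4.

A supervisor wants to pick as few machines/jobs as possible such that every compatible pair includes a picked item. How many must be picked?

The 8 edges Vic–J1, Yuki–J3, Wren–J9, Casey–J8, Eli–J4, Priya–J7, Hana–J2, Gabe–J6 form a matching, so any vertex cover needs at least 8 vertices (one per matched edge).
Conversely {Vic, Yuki, Wren, Casey, Eli, Priya, Hana, Gabe} meets every edge and has exactly 8 vertices, so 8 is optimal.

8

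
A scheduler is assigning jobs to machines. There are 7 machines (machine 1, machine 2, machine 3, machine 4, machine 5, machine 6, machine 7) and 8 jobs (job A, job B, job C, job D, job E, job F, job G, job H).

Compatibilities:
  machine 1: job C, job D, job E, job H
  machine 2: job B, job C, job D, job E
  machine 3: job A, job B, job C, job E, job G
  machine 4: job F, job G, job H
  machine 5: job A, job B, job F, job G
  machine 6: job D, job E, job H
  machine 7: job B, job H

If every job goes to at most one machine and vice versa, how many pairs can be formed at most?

One maximum matching: machine 1-job E, machine 2-job B, machine 3-job G, machine 4-job F, machine 5-job A, machine 6-job D, machine 7-job H.
This saturates every machine, so 7 is the maximum.

7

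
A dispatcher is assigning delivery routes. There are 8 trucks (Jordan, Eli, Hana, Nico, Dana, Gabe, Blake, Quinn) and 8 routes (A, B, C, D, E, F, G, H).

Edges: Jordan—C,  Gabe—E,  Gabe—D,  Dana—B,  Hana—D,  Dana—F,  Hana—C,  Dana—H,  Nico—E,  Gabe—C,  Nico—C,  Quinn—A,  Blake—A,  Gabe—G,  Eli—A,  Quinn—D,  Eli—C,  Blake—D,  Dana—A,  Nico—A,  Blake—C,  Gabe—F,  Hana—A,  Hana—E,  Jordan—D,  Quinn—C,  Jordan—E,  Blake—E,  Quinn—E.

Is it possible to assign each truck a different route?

The set {Jordan, Eli, Hana, Nico, Blake, Quinn} has only 4 neighbours ({A, C, D, E}), so by Hall's theorem at most 6 of the 8 trucks can be matched.
Hence no matching covers every truck.

No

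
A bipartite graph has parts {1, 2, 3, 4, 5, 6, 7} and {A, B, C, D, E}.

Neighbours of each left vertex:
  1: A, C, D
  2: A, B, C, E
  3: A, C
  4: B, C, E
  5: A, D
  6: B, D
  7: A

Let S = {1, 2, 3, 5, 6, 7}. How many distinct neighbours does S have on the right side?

The union of neighbours of {1, 2, 3, 5, 6, 7} is {A, B, C, D, E}, which has 5 elements.
Since |N(S)| = 5 < |S| = 6, Hall's condition fails for this subset.

5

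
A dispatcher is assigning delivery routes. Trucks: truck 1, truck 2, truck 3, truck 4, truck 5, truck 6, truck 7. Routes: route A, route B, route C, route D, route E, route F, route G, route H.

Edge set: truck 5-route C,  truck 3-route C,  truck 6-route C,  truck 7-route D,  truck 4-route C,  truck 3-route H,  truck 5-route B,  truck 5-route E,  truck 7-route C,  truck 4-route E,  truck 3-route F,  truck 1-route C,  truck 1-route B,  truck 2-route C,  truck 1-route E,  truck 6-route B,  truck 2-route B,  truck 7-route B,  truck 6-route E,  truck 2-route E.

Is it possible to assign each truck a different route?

No

The set {truck 1, truck 2, truck 4, truck 5, truck 6} has only 3 neighbours ({route B, route C, route E}), so by Hall's theorem at most 5 of the 7 trucks can be matched.
Hence no matching covers every truck.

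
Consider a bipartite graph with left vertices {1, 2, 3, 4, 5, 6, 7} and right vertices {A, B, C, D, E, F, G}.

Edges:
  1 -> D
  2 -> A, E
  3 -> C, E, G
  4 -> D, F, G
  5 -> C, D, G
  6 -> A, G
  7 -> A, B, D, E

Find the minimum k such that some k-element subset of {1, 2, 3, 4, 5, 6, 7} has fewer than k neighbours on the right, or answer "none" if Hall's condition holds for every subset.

none

A matching saturating every left vertex exists, for instance 1→D, 2→A, 3→E, 4→F, 5→C, 6→G, 7→B.
By Hall's marriage theorem, this means |N(S)| ≥ |S| for every subset S, so no violating subset exists.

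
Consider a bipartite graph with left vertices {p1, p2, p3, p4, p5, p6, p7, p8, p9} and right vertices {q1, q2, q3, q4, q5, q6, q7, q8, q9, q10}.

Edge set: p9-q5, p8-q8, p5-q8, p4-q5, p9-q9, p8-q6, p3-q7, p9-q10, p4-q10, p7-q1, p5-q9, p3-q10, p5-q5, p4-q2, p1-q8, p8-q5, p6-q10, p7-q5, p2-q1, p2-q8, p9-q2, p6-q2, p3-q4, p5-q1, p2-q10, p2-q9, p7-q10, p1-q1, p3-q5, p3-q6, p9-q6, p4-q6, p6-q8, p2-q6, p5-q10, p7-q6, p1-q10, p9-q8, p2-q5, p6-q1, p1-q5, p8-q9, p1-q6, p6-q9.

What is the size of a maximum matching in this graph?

8

A valid assignment of size 8: p1→q6, p2→q5, p3→q4, p4→q2, p5→q1, p6→q9, p7→q10, p8→q8.
The set {p1, p2, p4, p5, p6, p7, p8, p9} has only 7 neighbours ({q1, q10, q2, q5, q6, q8, q9}), so by Hall's theorem at most 8 of the 9 left vertices can be matched.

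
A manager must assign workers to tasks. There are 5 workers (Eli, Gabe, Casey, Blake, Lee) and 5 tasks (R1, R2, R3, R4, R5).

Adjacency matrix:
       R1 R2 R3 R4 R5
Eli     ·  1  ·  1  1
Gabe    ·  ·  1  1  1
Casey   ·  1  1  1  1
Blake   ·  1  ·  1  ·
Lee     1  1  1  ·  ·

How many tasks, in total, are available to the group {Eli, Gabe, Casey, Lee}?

The union of neighbours of {Eli, Gabe, Casey, Lee} is {R1, R2, R3, R4, R5}, which has 5 elements.
Since |N(S)| = 5 ≥ |S| = 4, Hall's condition holds for this subset.

5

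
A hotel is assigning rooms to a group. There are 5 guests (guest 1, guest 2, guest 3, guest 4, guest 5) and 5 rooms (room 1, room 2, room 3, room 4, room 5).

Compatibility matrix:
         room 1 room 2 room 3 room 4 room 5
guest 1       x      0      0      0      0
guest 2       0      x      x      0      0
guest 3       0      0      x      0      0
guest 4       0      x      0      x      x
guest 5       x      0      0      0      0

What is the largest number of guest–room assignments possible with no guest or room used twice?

4

A valid assignment of size 4: guest 1–room 1, guest 2–room 2, guest 3–room 3, guest 4–room 5.
The set {guest 1, guest 5} has only 1 neighbour ({room 1}), so by Hall's theorem at most 4 of the 5 guests can be matched.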